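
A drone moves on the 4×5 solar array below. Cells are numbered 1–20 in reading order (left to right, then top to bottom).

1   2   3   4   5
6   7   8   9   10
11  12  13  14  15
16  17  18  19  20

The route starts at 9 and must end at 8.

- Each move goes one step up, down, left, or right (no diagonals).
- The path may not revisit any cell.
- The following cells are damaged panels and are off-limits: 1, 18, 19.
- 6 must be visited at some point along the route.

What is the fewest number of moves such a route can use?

7

Any route passes through 6 somewhere between 9 and 8. Summing Manhattan distances along the two legs (9 → 6 → 8) gives a lower bound of 3 + 2 = 5 moves.
The shortest route satisfying every rule uses 7 moves: 9 → 14 → 13 → 12 → 11 → 6 → 7 → 8.
The no-revisit rule (legs can't share cells) pushes the minimum above the 5-move bound; an exhaustive check rules out every length from 5 to 6, leaving 7 as the minimum.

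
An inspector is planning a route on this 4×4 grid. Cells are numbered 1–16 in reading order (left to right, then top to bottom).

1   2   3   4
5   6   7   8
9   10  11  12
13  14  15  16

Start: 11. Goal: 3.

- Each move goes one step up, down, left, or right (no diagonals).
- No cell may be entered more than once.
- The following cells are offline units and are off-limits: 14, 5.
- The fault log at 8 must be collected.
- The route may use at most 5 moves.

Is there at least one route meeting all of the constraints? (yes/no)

One route that works: 11 → 7 → 8 → 4 → 3.

yes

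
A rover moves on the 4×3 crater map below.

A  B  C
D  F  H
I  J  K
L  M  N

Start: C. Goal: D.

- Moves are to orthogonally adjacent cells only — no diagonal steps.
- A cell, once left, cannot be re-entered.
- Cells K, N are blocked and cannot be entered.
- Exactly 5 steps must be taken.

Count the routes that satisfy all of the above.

3

Need simple routes of exactly 5 moves from C to D (Manhattan distance 3, so 1 moves are spent on a detour and 1 undoing it).
Enumerating: C H F B A D | C H F J I D | C B F J I D.
That gives 3 routes.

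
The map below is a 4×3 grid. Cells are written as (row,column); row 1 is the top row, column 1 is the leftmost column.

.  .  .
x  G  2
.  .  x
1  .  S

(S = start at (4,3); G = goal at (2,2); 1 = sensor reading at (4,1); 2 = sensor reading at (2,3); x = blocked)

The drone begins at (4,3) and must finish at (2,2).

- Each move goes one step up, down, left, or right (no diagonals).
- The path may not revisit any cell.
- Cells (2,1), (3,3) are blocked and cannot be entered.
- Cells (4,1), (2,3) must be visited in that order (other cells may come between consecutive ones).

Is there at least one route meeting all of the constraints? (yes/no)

Every way from (4,3) to (2,3) runs through (2,2) — but (2,2) is where the route must end, so it would be entered once on the way to (2,3) and again at the finish.

no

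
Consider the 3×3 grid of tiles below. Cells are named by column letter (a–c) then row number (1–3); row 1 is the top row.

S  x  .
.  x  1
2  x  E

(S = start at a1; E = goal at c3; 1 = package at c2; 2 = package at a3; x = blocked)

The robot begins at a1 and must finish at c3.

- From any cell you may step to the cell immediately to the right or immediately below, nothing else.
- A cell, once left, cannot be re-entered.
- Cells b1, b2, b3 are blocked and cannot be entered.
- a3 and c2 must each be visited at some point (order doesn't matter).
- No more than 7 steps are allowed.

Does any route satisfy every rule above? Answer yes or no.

no

a3 is below but to the left of c2: going c2 → a3 would need a leftward move and a3 → c2 an upward move, so no right/down-only route can visit both required cells.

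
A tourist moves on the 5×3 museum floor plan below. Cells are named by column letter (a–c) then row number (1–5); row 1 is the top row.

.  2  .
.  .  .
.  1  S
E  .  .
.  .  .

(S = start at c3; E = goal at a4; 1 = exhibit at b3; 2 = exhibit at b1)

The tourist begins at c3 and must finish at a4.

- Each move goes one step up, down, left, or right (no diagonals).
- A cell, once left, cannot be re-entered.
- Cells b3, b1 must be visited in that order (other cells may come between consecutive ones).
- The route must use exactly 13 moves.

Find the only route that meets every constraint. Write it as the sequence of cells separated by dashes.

The waypoints must appear in the order b3, b1, with no cell reused.
Route from c3: down 2 to c5, left 1 to b5, up 3 to b2, right 1 to c2, up 1 to c1, left 2 to a1, down 3 to a4 — 13 moves in all.
Check: order respected (1 at step 5, 2 at step 9); 13 moves as required.

c3 - c4 - c5 - b5 - b4 - b3 - b2 - c2 - c1 - b1 - a1 - a2 - a3 - a4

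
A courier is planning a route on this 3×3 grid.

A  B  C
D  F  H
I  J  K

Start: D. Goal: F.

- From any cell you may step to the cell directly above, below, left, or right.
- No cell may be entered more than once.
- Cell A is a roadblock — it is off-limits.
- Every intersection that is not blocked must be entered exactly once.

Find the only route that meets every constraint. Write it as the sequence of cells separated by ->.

D -> I -> J -> K -> H -> C -> B -> F

Need to visit all 8 open cells exactly once, starting at D and ending at F.
Cell C has only two open neighbours (H and B), so the path must pass straight through it: one of those is the cell it's entered from and the other is where it exits.
Route from D: down 1 to I, right 2 to K, up 2 to C, left 1 to B, down 1 to F — 7 moves in all.
Check: all 8 open cells covered.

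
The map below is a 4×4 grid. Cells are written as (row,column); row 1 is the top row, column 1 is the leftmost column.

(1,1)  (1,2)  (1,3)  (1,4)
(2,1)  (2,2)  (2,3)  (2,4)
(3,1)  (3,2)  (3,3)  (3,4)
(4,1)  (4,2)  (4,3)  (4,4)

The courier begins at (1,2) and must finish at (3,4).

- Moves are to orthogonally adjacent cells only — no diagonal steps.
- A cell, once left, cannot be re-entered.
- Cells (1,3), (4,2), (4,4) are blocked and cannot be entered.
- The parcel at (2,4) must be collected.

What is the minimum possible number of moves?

4

Any route passes through (2,4) somewhere between (1,2) and (3,4). Summing Manhattan distances along the two legs ((1,2) → (2,4) → (3,4)) gives a lower bound of 3 + 1 = 4 moves.
A route of 4 moves achieves this: (1,2) → (2,2) → (2,3) → (2,4) → (3,4).
Since 4 matches the lower bound, it is optimal.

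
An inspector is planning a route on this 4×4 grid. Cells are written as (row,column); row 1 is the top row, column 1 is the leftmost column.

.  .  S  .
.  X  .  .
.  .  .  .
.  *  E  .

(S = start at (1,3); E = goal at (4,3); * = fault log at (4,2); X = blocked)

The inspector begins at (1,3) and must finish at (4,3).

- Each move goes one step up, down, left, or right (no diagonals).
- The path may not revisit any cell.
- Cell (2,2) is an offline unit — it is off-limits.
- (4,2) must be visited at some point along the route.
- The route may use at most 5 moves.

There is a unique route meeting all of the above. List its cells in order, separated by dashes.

(1,3) - (2,3) - (3,3) - (3,2) - (4,2) - (4,3)

The budget equals the shortest possible length, so every move has to be on a shortest route through the required cells.
Route from (1,3): 2× down (reaching (3,3)), left to (3,2), down to (4,2), right to (4,3) — 5 moves in all.
Check: all required cells visited; 5 ≤ 5 moves.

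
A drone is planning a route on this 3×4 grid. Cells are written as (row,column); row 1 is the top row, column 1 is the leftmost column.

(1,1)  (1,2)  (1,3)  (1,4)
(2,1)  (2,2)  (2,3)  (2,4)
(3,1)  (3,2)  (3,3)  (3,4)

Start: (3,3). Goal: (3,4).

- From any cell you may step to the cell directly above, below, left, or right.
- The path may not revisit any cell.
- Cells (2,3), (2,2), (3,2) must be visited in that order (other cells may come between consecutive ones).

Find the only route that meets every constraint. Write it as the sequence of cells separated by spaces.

The waypoints must appear in the order (2,3), (2,2), (3,2), with no cell reused.
Route from (3,3): up 1 to (2,3), left 1 to (2,2), down 1 to (3,2), left 1 to (3,1), up 2 to (1,1), right 3 to (1,4), down 2 to (3,4) — 11 moves in all.
Check: order respected ((2,3) at step 1, (2,2) at step 2, (3,2) at step 3).

(3,3) (2,3) (2,2) (3,2) (3,1) (2,1) (1,1) (1,2) (1,3) (1,4) (2,4) (3,4)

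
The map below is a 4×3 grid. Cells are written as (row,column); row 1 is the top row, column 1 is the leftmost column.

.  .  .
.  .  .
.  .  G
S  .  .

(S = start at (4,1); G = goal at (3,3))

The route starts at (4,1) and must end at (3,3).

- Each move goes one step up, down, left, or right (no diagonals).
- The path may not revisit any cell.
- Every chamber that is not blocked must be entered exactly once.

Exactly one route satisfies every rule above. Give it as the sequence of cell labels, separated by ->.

Need to visit all 12 open cells exactly once, starting at (4,1) and ending at (3,3).
Route from (4,1): 3× up (reaching (1,1)), 2× right (reaching (1,3)), down to (2,3), left to (2,2), 2× down (reaching (4,2)), right to (4,3), up to (3,3) — 11 moves in all.
Check: all 12 open cells covered.

(4,1) -> (3,1) -> (2,1) -> (1,1) -> (1,2) -> (1,3) -> (2,3) -> (2,2) -> (3,2) -> (4,2) -> (4,3) -> (3,3)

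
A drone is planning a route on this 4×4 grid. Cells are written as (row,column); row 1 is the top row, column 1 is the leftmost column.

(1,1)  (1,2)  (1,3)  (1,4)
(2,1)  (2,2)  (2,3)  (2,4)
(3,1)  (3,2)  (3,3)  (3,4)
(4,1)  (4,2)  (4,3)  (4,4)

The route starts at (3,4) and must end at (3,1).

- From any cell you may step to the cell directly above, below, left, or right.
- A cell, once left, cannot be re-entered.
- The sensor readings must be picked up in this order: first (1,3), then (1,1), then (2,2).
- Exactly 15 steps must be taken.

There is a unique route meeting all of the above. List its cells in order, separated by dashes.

(3,4) - (4,4) - (4,3) - (3,3) - (2,3) - (2,4) - (1,4) - (1,3) - (1,2) - (1,1) - (2,1) - (2,2) - (3,2) - (4,2) - (4,1) - (3,1)

The waypoints must appear in the order (1,3), (1,1), (2,2), with no cell reused.
Route from (3,4): down to (4,4), left to (4,3), 2× up (reaching (2,3)), right to (2,4), up to (1,4), 3× left (reaching (1,1)), down to (2,1), right to (2,2), 2× down (reaching (4,2)), left to (4,1), up to (3,1) — 15 moves in all.
Check: order respected ((1,3) at step 7, (1,1) at step 9, (2,2) at step 11); 15 moves as required.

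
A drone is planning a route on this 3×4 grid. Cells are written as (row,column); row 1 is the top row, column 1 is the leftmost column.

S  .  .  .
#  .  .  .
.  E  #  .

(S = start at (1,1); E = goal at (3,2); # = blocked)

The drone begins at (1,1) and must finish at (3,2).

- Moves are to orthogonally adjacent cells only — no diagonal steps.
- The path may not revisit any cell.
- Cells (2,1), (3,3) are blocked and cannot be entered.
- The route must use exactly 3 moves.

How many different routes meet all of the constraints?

Need simple routes of exactly 3 moves from (1,1) to (3,2) (Manhattan distance 3, so 0 moves are spent on a detour and 0 undoing it).
Enumerating: (1,1) (1,2) (2,2) (3,2).
That gives 1 route.

1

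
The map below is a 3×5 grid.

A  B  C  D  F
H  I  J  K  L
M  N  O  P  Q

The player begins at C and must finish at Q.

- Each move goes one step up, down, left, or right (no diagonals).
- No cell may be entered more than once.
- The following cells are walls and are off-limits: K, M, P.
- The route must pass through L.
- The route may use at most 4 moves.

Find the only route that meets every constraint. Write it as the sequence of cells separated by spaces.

C D F L Q

Any route must reach L and still end at Q within 4 moves, so the order of the required stops is forced.
Route from C: right 2 to F, down 2 to Q — 4 moves in all.
Check: all required cells visited; 4 ≤ 4 moves.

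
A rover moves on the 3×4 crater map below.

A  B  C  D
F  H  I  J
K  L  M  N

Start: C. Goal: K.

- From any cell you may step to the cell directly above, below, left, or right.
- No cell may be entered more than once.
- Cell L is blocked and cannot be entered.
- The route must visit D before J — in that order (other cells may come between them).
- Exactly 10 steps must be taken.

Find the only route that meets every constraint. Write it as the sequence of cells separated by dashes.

C - D - J - N - M - I - H - B - A - F - K

The waypoints must appear in the order D, J, with no cell reused.
Route from C: right to D, 2× down (reaching N), left to M, up to I, left to H, up to B, left to A, 2× down (reaching K) — 10 moves in all.
Check: order respected (D at step 1, J at step 2); 10 moves as required.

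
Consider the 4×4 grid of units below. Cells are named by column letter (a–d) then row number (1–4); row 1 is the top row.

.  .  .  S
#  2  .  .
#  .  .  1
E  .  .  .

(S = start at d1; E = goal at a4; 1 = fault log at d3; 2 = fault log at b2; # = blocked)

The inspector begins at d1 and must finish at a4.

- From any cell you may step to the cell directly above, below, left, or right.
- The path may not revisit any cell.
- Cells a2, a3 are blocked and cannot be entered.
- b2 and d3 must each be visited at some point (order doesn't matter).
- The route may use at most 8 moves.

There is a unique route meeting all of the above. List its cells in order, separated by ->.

The 8-move cap with required stops at b2, d3 leaves no slack for detours.
Route from d1: down 2 to d3, left 1 to c3, up 1 to c2, left 1 to b2, down 2 to b4, left 1 to a4 — 8 moves in all.
Check: all required cells visited; 8 ≤ 8 moves.

d1 -> d2 -> d3 -> c3 -> c2 -> b2 -> b3 -> b4 -> a4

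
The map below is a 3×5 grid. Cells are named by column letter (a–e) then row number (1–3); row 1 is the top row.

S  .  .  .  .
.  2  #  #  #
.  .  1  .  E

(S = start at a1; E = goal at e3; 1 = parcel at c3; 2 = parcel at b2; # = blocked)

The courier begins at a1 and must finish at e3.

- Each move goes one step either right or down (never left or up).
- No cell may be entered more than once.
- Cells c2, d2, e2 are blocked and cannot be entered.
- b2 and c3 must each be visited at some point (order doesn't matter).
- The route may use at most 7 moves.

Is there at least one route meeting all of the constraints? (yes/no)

yes

One route that works: a1 → a2 → b2 → b3 → c3 → d3 → e3.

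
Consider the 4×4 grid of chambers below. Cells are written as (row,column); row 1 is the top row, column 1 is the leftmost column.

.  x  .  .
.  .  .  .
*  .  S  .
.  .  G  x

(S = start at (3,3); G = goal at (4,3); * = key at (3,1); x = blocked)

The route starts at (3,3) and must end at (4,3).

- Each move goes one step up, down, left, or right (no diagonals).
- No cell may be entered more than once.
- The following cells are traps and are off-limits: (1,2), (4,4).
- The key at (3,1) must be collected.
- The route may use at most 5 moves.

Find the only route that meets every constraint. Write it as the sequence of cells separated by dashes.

The 5-move cap with required stops at (3,1) leaves no slack for detours.
Route from (3,3): 2× left (reaching (3,1)), down to (4,1), 2× right (reaching (4,3)) — 5 moves in all.
Check: all required cells visited; 5 ≤ 5 moves.

(3,3) - (3,2) - (3,1) - (4,1) - (4,2) - (4,3)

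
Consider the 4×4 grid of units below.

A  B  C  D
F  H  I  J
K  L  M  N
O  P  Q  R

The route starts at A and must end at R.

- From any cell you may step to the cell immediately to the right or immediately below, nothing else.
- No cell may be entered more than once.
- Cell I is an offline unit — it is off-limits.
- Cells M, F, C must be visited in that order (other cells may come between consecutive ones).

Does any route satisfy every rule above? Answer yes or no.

no

F lies above M, so going from M to F would need an upward move — but moves only go right/down, so M cannot be visited before F.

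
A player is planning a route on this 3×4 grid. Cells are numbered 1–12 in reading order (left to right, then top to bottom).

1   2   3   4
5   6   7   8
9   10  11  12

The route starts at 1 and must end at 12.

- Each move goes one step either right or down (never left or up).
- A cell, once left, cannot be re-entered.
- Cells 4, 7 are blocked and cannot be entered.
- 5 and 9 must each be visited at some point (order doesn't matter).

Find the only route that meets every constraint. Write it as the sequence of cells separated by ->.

Moves only go right or down, so the column and row indices never decrease.
Route from 1: down 2 to 9, right 3 to 12 — 5 moves in all.
Check: all required cells visited.

1 -> 5 -> 9 -> 10 -> 11 -> 12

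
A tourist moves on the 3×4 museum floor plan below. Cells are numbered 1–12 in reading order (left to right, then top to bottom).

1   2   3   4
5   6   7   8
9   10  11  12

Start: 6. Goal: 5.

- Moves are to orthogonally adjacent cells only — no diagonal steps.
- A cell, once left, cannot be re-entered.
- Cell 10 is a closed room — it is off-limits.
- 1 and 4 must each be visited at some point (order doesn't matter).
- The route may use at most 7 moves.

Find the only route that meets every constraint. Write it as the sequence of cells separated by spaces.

Any route must reach 1 and 4 and still end at 5 within 7 moves, so the order of the required stops is forced.
Route from 6: right 2 to 8, up 1 to 4, left 3 to 1, down 1 to 5 — 7 moves in all.
Check: all required cells visited; 7 ≤ 7 moves.

6 7 8 4 3 2 1 5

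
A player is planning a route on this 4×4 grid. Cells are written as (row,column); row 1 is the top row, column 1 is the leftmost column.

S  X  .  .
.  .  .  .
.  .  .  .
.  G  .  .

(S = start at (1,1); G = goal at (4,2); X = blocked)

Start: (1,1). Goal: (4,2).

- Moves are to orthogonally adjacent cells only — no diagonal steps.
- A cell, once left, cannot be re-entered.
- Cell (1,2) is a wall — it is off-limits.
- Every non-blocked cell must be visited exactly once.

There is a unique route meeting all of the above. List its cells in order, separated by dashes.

(1,1) - (2,1) - (2,2) - (2,3) - (1,3) - (1,4) - (2,4) - (3,4) - (4,4) - (4,3) - (3,3) - (3,2) - (3,1) - (4,1) - (4,2)

Need to visit all 15 open cells exactly once, starting at (1,1) and ending at (4,2).
Cell (1,3) has only two open neighbours ((2,3) and (1,4)), so the path must pass straight through it: one of those is the cell it's entered from and the other is where it exits.
Route from (1,1): down to (2,1), 2× right (reaching (2,3)), up to (1,3), right to (1,4), 3× down (reaching (4,4)), left to (4,3), up to (3,3), 2× left (reaching (3,1)), down to (4,1), right to (4,2) — 14 moves in all.
Check: all 15 open cells covered.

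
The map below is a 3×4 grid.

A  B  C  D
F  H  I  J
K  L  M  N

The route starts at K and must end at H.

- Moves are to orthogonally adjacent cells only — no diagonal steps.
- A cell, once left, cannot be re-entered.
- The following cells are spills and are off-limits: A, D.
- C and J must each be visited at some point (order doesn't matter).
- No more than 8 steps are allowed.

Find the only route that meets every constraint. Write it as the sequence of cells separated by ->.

K -> L -> M -> N -> J -> I -> C -> B -> H

The 8-move cap with required stops at C, J leaves no slack for detours.
Route from K: right 3 to N, up 1 to J, left 1 to I, up 1 to C, left 1 to B, down 1 to H — 8 moves in all.
Check: all required cells visited; 8 ≤ 8 moves.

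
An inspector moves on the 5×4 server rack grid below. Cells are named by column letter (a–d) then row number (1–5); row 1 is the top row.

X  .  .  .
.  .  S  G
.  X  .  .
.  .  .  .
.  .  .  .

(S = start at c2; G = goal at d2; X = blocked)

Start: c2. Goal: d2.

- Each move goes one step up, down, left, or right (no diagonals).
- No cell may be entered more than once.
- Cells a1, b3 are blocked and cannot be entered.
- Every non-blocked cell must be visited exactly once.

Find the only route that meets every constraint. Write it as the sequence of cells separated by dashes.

c2 - c3 - d3 - d4 - d5 - c5 - c4 - b4 - b5 - a5 - a4 - a3 - a2 - b2 - b1 - c1 - d1 - d2

Need to visit all 18 open cells exactly once, starting at c2 and ending at d2.
Route from c2: down 1 to c3, right 1 to d3, down 2 to d5, left 1 to c5, up 1 to c4, left 1 to b4, down 1 to b5, left 1 to a5, up 3 to a2, right 1 to b2, up 1 to b1, right 2 to d1, down 1 to d2 — 17 moves in all.
Check: all 18 open cells covered.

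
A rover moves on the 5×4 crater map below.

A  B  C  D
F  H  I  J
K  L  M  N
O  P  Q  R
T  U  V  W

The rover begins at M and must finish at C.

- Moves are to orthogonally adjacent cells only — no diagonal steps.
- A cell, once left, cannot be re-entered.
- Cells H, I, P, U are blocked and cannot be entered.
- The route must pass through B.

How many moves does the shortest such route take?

6

Any route passes through B somewhere between M and C. Summing Manhattan distances along the two legs (M → B → C) gives a lower bound of 3 + 1 = 4 moves.
That bound ignores the blocked cells. Measuring each leg by the fewest moves that actually steer around them (M→B: 5; B→C: 1) raises the lower bound to 6.
A route of 6 moves exists: M → L → K → F → A → B → C.
Since 6 matches that lower bound, it is optimal.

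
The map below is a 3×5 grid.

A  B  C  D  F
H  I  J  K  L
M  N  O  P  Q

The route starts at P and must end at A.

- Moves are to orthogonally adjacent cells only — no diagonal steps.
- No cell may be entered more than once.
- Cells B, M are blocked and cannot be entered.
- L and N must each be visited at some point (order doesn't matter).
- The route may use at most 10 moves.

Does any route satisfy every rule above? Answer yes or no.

One route that works: P → Q → L → K → J → O → N → I → H → A.

yes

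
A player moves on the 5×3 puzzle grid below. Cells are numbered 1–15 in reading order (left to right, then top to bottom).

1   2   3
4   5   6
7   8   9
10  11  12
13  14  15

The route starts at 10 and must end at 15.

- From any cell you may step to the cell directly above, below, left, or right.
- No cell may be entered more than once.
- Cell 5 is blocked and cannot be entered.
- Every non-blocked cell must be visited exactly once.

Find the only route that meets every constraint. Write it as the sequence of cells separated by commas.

10, 13, 14, 11, 8, 7, 4, 1, 2, 3, 6, 9, 12, 15

Need to visit all 14 open cells exactly once, starting at 10 and ending at 15.
Cell 4 has only two open neighbours (1 and 7), so the path must pass straight through it: one of those is the cell it's entered from and the other is where it exits.
Route from 10: down 1 to 13, right 1 to 14, up 2 to 8, left 1 to 7, up 2 to 1, right 2 to 3, down 4 to 15 — 13 moves in all.
Check: all 14 open cells covered.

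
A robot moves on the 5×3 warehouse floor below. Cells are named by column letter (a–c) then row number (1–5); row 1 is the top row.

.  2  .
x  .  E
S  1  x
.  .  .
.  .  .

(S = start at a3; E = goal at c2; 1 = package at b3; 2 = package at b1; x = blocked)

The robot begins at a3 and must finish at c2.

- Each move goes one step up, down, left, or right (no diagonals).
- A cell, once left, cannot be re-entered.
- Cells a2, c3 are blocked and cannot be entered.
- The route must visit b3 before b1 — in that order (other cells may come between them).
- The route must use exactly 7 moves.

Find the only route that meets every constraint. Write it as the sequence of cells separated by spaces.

The waypoints must appear in the order b3, b1, with no cell reused.
Route from a3: down 1 to a4, right 1 to b4, up 3 to b1, right 1 to c1, down 1 to c2 — 7 moves in all.
Check: order respected (1 at step 3, 2 at step 5); 7 moves as required.

a3 a4 b4 b3 b2 b1 c1 c2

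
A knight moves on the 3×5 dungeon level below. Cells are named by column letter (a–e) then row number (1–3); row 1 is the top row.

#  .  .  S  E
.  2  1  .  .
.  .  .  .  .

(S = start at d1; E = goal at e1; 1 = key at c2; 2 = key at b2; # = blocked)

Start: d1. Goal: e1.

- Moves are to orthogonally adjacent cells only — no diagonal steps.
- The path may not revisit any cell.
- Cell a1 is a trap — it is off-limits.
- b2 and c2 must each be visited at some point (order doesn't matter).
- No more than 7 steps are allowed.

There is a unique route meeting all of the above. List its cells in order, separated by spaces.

The 7-move cap with required stops at b2, c2 leaves no slack for detours.
Route from d1: left 2 to b1, down 1 to b2, right 3 to e2, up 1 to e1 — 7 moves in all.
Check: all required cells visited; 7 ≤ 7 moves.

d1 c1 b1 b2 c2 d2 e2 e1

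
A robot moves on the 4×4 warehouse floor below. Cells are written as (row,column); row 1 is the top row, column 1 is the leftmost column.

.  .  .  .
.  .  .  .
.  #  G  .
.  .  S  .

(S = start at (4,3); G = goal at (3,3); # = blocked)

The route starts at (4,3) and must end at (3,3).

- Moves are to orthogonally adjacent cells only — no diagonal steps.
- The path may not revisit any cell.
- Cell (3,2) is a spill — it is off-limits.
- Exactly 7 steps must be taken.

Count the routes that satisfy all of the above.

Need simple routes of exactly 7 moves from (4,3) to (3,3) (Manhattan distance 1, so 3 moves are spent on a detour and 3 undoing it).
Enumerating: (4,3) (4,2) (4,1) (3,1) (2,1) (2,2) (2,3) (3,3) | (4,3) (4,4) (3,4) (2,4) (1,4) (1,3) (2,3) (3,3).
That gives 2 routes.

2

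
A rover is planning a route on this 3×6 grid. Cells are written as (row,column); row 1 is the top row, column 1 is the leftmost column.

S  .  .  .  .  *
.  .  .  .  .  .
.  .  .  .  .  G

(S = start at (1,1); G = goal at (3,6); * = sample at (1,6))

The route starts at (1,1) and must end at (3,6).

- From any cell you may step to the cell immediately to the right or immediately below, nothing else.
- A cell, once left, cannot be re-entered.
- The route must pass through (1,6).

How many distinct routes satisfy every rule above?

A right/down-only route from (1,1) to (3,6) makes exactly 2 down-moves and 5 right-moves in some order.
With no other constraints that would be C(7,2) = 21 routes.
Split at (1,6) and multiply the segment counts: (1,1)→(1,6): 1; (1,6)→(3,6): 1; product = 1.
That gives 1 route.

1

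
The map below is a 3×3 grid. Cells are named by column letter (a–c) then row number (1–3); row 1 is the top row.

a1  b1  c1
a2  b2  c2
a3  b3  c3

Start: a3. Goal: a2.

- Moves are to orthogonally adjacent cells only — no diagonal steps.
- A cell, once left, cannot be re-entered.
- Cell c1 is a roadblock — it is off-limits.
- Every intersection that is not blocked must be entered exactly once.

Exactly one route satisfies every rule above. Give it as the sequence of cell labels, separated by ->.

a3 -> b3 -> c3 -> c2 -> b2 -> b1 -> a1 -> a2

Need to visit all 8 open cells exactly once, starting at a3 and ending at a2.
Cell a1 has only two open neighbours (a2 and b1), so the path must pass straight through it: one of those is the cell it's entered from and the other is where it exits.
Route from a3: right 2 to c3, up 1 to c2, left 1 to b2, up 1 to b1, left 1 to a1, down 1 to a2 — 7 moves in all.
Check: all 8 open cells covered.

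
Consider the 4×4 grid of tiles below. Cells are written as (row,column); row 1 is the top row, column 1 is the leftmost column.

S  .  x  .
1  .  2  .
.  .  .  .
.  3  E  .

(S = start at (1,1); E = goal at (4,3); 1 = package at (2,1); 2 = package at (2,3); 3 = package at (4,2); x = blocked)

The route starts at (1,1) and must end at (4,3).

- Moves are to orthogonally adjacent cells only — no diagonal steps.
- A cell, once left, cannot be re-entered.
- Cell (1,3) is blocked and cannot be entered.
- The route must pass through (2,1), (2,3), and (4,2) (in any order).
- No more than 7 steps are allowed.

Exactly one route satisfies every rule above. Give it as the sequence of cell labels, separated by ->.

(1,1) -> (2,1) -> (2,2) -> (2,3) -> (3,3) -> (3,2) -> (4,2) -> (4,3)

The budget equals the shortest possible length, so every move has to be on a shortest route through the required cells.
Route from (1,1): down to (2,1), 2× right (reaching (2,3)), down to (3,3), left to (3,2), down to (4,2), right to (4,3) — 7 moves in all.
Check: all required cells visited; 7 ≤ 7 moves.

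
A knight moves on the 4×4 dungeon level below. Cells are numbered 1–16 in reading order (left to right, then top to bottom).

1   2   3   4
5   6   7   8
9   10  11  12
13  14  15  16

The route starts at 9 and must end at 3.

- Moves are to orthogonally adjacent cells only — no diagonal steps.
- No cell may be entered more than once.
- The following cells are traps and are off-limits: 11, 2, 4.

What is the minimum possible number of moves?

The Manhattan distance from 9 to 3 is |3−1| + |1−3| = 4, so at least 4 moves are needed.
A route of 4 moves achieves this: 9 → 5 → 6 → 7 → 3.
Since 4 matches the lower bound, it is optimal.

4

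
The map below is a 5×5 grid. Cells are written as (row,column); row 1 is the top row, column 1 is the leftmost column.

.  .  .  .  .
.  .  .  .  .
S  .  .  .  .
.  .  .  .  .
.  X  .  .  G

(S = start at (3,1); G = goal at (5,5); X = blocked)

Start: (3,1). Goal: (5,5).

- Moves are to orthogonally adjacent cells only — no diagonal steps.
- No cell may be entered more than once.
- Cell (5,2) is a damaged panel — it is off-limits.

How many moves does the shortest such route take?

The Manhattan distance from (3,1) to (5,5) is |3−5| + |1−5| = 6, so at least 6 moves are needed.
A route of 6 moves achieves this: (3,1) → (4,1) → (4,2) → (4,3) → (5,3) → (5,4) → (5,5).
Since 6 matches the lower bound, it is optimal.

6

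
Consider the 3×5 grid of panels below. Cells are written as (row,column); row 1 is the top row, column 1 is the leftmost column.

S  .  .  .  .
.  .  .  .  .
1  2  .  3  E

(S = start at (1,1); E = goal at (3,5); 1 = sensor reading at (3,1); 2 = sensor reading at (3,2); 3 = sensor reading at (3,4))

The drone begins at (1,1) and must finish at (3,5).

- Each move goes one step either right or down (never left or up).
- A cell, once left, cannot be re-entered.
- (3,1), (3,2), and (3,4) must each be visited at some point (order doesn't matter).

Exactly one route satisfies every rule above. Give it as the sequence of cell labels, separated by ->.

Moves only go right or down, so the column and row indices never decrease.
Route from (1,1): down 2 to (3,1), right 4 to (3,5) — 6 moves in all.
Check: all required cells visited.

(1,1) -> (2,1) -> (3,1) -> (3,2) -> (3,3) -> (3,4) -> (3,5)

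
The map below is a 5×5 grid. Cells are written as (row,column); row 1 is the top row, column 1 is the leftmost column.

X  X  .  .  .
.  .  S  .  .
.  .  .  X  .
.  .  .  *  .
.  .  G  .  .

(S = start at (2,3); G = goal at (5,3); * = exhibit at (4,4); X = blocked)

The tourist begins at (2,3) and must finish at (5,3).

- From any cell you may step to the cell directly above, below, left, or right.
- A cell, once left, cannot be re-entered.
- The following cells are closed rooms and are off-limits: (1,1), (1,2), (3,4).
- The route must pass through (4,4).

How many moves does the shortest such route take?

Any route passes through (4,4) somewhere between (2,3) and (5,3). Summing Manhattan distances along the two legs ((2,3) → (4,4) → (5,3)) gives a lower bound of 3 + 2 = 5 moves.
A route of 5 moves achieves this: (2,3) → (3,3) → (4,3) → (4,4) → (5,4) → (5,3).
Since 5 matches the lower bound, it is optimal.

5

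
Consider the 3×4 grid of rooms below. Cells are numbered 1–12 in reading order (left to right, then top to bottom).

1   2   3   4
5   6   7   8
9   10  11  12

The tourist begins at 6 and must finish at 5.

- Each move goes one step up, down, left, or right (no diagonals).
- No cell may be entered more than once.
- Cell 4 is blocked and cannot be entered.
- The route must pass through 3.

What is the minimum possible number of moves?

5

Any route passes through 3 somewhere between 6 and 5. Summing Manhattan distances along the two legs (6 → 3 → 5) gives a lower bound of 2 + 3 = 5 moves.
A route of 5 moves achieves this: 6 → 7 → 3 → 2 → 1 → 5.
Since 5 matches the lower bound, it is optimal.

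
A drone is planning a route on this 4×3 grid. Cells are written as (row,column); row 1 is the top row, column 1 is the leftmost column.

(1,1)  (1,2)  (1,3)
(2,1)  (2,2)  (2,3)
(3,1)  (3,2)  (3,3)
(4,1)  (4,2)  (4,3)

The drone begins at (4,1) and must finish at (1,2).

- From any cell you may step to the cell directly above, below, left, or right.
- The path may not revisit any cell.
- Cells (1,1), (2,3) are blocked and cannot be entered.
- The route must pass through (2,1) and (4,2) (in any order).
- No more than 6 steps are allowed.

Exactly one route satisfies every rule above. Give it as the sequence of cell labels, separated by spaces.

(4,1) (4,2) (3,2) (3,1) (2,1) (2,2) (1,2)

The 6-move cap with required stops at (2,1), (4,2) leaves no slack for detours.
Route from (4,1): right to (4,2), up to (3,2), left to (3,1), up to (2,1), right to (2,2), up to (1,2) — 6 moves in all.
Check: all required cells visited; 6 ≤ 6 moves.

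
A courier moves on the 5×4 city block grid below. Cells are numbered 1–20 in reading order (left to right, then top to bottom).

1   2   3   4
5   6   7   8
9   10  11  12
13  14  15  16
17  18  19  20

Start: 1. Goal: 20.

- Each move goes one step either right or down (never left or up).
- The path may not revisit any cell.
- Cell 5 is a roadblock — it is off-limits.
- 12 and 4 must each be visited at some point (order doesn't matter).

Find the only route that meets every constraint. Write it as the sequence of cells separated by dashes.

Moves only go right or down, so the column and row indices never decrease.
Route from 1: right 3 to 4, down 4 to 20 — 7 moves in all.
Check: all required cells visited.

1 - 2 - 3 - 4 - 8 - 12 - 16 - 20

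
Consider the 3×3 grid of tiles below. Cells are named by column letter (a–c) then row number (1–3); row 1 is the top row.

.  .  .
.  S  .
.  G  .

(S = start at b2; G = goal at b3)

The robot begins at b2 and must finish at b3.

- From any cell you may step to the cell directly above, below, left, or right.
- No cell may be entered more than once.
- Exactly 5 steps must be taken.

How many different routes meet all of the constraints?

Need simple routes of exactly 5 moves from b2 to b3 (Manhattan distance 1, so 2 moves are spent on a detour and 2 undoing it).
Enumerating: b2 b1 a1 a2 a3 b3 | b2 b1 c1 c2 c3 b3.
That gives 2 routes.

2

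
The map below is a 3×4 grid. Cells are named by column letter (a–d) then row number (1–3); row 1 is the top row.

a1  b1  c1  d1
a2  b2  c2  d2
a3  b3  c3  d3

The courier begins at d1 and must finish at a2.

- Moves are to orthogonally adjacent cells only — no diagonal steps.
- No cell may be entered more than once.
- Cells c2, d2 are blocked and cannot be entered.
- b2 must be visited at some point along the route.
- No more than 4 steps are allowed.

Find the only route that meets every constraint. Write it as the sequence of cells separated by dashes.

d1 - c1 - b1 - b2 - a2

The 4-move cap with required stops at b2 leaves no slack for detours.
Route from d1: left 2 to b1, down 1 to b2, left 1 to a2 — 4 moves in all.
Check: all required cells visited; 4 ≤ 4 moves.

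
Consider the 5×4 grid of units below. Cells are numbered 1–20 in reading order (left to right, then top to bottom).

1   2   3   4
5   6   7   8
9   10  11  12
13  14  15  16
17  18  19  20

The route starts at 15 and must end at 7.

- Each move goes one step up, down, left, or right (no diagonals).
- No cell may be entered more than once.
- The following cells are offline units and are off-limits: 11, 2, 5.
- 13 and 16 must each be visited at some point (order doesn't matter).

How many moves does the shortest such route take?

10

Any route passes through 13 and 16 in some order between 15 and 7. Summing Manhattan distances along each leg and taking the cheapest ordering (15 → 16 → 13 → 7) gives a lower bound of 1 + 3 + 4 = 8 moves.
The shortest route satisfying every rule uses 10 moves: 15 → 14 → 13 → 17 → 18 → 19 → 20 → 16 → 12 → 8 → 7.
The no-revisit rule (legs can't share cells) pushes the minimum above the 8-move bound; an exhaustive check rules out every length from 8 to 9, leaving 10 as the minimum.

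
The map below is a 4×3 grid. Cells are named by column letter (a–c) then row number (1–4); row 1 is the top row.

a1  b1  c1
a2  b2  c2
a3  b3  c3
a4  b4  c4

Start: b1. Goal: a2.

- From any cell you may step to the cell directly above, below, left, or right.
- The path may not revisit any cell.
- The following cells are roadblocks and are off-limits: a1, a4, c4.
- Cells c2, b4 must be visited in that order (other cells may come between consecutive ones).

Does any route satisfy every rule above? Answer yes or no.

no

b4 must be visited but has only one open neighbour (b3), and it is neither the start nor the goal — the route would have to enter and leave through b3, re-entering it.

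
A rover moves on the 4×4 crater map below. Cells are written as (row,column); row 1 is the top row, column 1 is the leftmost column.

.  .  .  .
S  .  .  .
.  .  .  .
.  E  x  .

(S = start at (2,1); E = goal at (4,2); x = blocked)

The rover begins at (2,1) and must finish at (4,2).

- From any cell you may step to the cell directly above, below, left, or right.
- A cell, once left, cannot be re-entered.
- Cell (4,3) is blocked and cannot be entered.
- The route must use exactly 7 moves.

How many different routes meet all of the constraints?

7

Need simple routes of exactly 7 moves from (2,1) to (4,2) (Manhattan distance 3, so 2 moves are spent on a detour and 2 undoing it).
Enumerating: (2,1) (1,1) (1,2) (2,2) (3,2) (3,1) (4,1) (4,2) | (2,1) (1,1) (1,2) (2,2) (2,3) (3,3) (3,2) (4,2) | (2,1) (1,1) (1,2) (1,3) (2,3) (3,3) (3,2) (4,2) | (2,1) (1,1) (1,2) (1,3) (2,3) (2,2) (3,2) (4,2) | (2,1) (2,2) (1,2) (1,3) (2,3) (3,3) (3,2) (4,2) | (2,1) (2,2) (2,3) (3,3) (3,2) (3,1) (4,1) (4,2) | (2,1) (2,2) (2,3) (2,4) (3,4) (3,3) (3,2) (4,2).
That gives 7 routes.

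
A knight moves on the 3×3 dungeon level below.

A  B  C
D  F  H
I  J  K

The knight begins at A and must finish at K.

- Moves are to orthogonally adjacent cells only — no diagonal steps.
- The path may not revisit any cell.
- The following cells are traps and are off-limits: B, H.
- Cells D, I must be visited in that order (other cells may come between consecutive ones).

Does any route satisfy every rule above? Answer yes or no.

yes

One route that works: A → D → I → J → K.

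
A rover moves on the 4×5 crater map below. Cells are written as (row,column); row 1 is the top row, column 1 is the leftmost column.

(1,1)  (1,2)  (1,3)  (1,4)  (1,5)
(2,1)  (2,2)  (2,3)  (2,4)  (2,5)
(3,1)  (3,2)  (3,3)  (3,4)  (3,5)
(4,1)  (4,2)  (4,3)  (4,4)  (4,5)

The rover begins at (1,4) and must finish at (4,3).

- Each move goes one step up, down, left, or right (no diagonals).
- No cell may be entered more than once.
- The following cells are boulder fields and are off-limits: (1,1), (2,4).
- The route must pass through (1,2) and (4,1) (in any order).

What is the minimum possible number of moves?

Any route passes through (1,2) and (4,1) in some order between (1,4) and (4,3). Summing Manhattan distances along each leg and taking the cheapest ordering ((1,4) → (1,2) → (4,1) → (4,3)) gives a lower bound of 2 + 4 + 2 = 8 moves.
A route of 8 moves achieves this: (1,4) → (1,3) → (1,2) → (2,2) → (3,2) → (3,1) → (4,1) → (4,2) → (4,3).
Since 8 matches the lower bound, it is optimal.

8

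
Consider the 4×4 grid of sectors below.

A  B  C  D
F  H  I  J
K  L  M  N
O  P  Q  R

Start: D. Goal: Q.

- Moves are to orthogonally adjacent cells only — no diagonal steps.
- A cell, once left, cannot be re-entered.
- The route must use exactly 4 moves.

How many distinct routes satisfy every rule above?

4

Need simple routes of exactly 4 moves from D to Q (Manhattan distance 4, so 0 moves are spent on a detour and 0 undoing it).
Enumerating: D J N R Q | D J N M Q | D J I M Q | D C I M Q.
That gives 4 routes.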